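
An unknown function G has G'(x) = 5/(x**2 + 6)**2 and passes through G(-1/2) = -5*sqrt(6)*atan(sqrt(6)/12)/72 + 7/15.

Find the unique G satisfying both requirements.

Check a candidate G(x) by differentiating: d/dx[G] must match the given G'(x).
A general antiderivative is 5*x/(12*x**2 + 72) + 5*sqrt(6)*atan(sqrt(6)*x/6)/72 + C.
The condition gives C = -5*sqrt(6)*atan(sqrt(6)/12)/72 + 7/15 - (-5*sqrt(6)*atan(sqrt(6)/12)/72 - 1/30) = 1/2.
So G(x) = (5*sqrt(6)*x**2*atan(sqrt(6)*x/6) + 36*x**2 + 30*x + 30*sqrt(6)*atan(sqrt(6)*x/6) + 216)/(72*(x**2 + 6)).
Check: d/dx[(5*sqrt(6)*x**2*atan(sqrt(6)*x/6) + 36*x**2 + 30*x + 30*sqrt(6)*atan(sqrt(6)*x/6) + 216)/(72*(x**2 + 6))] = 5/(x**4 + 12*x**2 + 36), which equals G'(x).

G(x) = (5*sqrt(6)*x**2*atan(sqrt(6)*x/6) + 36*x**2 + 30*x + 30*sqrt(6)*atan(sqrt(6)*x/6) + 216)/(72*(x**2 + 6))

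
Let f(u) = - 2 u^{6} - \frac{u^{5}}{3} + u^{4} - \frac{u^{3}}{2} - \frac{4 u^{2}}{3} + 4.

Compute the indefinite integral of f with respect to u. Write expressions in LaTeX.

F(u) = - \frac{2 u^{7}}{7} - \frac{u^{6}}{18} + \frac{u^{5}}{5} - \frac{u^{4}}{8} - \frac{4 u^{3}}{9} + 4 u + C

The integrand splits into summands that can be handled one at a time.
Check: d/du[- \frac{2 u^{7}}{7} - \frac{u^{6}}{18} + \frac{u^{5}}{5} - \frac{u^{4}}{8} - \frac{4 u^{3}}{9} + 4 u] = - 2 u^{6} - \frac{u^{5}}{3} + u^{4} - \frac{u^{3}}{2} - \frac{4 u^{2}}{3} + 4 = f(u).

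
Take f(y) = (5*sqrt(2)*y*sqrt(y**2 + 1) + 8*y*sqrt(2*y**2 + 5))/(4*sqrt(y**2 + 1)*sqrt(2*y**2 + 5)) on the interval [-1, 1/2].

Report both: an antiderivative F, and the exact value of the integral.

Antiderivative: F(y) = (16*sqrt(y**2 + 1) + 5*sqrt(2)*sqrt(2*y**2 + 5))/8; value = -2*sqrt(2) - 5*sqrt(14)/8 + 5*sqrt(11)/8 + sqrt(5)

Differentiate the proposed F(y) back; it has to land on f(y) exactly.
F(y) = (16*sqrt(y**2 + 1) + 5*sqrt(2)*sqrt(2*y**2 + 5))/8 is an antiderivative of f.
Check: d/dy[(16*sqrt(y**2 + 1) + 5*sqrt(2)*sqrt(2*y**2 + 5))/8] = (5*sqrt(2)*y*sqrt(y**2 + 1) + 8*y*sqrt(2*y**2 + 5))/(4*sqrt(y**2 + 1)*sqrt(2*y**2 + 5)) = f(y).
F(1/2) = 5*sqrt(11)/8 + sqrt(5); F(-1) = 5*sqrt(14)/8 + 2*sqrt(2).
Integral = F(1/2) - F(-1) = -2*sqrt(2) - 5*sqrt(14)/8 + 5*sqrt(11)/8 + sqrt(5).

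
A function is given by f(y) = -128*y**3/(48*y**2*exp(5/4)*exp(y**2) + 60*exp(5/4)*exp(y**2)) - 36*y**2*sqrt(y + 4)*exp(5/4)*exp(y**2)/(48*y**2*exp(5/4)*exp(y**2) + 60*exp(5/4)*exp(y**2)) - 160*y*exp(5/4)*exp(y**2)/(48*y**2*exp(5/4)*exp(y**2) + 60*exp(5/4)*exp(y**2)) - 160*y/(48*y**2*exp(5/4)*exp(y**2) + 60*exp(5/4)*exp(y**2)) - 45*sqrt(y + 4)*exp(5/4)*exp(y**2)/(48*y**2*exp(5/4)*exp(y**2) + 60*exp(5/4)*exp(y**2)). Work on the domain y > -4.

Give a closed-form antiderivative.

Integrate term by term and add the pieces.
Check: d/dy[-(y + 4)**(3/2)/2 + 4*exp(-y**2 - 5/4)/3 - 5*log(2*y**2 + 5/2)/3] = (-128*y**3 - 36*y**2*sqrt(y + 4)*exp(5/4)*exp(y**2) - 160*y*exp(5/4)*exp(y**2) - 160*y - 45*sqrt(y + 4)*exp(5/4)*exp(y**2))/(48*y**2*exp(5/4)*exp(y**2) + 60*exp(5/4)*exp(y**2)), which equals f(y).

An antiderivative is F(y) = -(y + 4)**(3/2)/2 + 4*exp(-y**2 - 5/4)/3 - 5*log(2*y**2 + 5/2)/3.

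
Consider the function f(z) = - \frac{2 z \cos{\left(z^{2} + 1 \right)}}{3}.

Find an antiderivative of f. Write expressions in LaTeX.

f matches the chain-rule pattern g'(h)*h' with inner function h(z) = z^{2} + 1; substituting u = h(z) collapses the integral.
Check: d/dz[- \frac{\sin{\left(z^{2} + 1 \right)}}{3}] = - \frac{2 z \cos{\left(z^{2} + 1 \right)}}{3} = f(z).

An antiderivative is F(z) = - \frac{\sin{\left(z^{2} + 1 \right)}}{3}.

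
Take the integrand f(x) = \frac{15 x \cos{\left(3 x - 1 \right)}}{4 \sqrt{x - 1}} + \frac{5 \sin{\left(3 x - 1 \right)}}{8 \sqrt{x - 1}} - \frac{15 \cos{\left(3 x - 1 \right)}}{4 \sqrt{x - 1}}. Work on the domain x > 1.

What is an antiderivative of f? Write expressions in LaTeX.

Recognize the product-rule pattern: f = u'v + uv' with u = \frac{5 \sqrt{x - 1}}{4}, v = \sin{\left(3 x - 1 \right)}, so integration by parts undoes it.
Check: d/dx[\frac{5 \sqrt{x - 1} \sin{\left(3 x - 1 \right)}}{4}] = \frac{30 x \cos{\left(3 x - 1 \right)} + 5 \sin{\left(3 x - 1 \right)} - 30 \cos{\left(3 x - 1 \right)}}{8 \sqrt{x - 1}}, which equals f(x).

An antiderivative is F(x) = \frac{5 \sqrt{x - 1} \sin{\left(3 x - 1 \right)}}{4}.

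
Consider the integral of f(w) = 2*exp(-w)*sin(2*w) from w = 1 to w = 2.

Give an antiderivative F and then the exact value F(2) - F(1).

Antiderivative: F(w) = -2*exp(-w)*sin(2*w)/5 - 4*exp(-w)*cos(2*w)/5; value = 4*exp(-1)*cos(2)/5 - 2*exp(-2)*sin(4)/5 - 4*exp(-2)*cos(4)/5 + 2*exp(-1)*sin(2)/5

Any candidate F(w) must reproduce f(w) exactly when differentiated.
F(w) = -2*exp(-w)*sin(2*w)/5 - 4*exp(-w)*cos(2*w)/5 is an antiderivative of f.
Check: d/dw[-2*exp(-w)*sin(2*w)/5 - 4*exp(-w)*cos(2*w)/5] = 2*exp(-w)*sin(2*w) = f(w).
F(2) = -2*exp(-2)*sin(4)/5 - 4*exp(-2)*cos(4)/5; F(1) = -2*exp(-1)*sin(2)/5 - 4*exp(-1)*cos(2)/5.
Integral = F(2) - F(1) = 4*exp(-1)*cos(2)/5 - 2*exp(-2)*sin(4)/5 - 4*exp(-2)*cos(4)/5 + 2*exp(-1)*sin(2)/5.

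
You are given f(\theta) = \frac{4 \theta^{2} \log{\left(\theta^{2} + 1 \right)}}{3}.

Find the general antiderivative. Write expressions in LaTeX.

A first test for any F(\theta): its \theta-derivative must equal f(\theta) identically.
Check: d/d\theta[\frac{4 \left(3 \theta^{3} \log{\left(\theta^{2} + 1 \right)} - 2 \theta^{3} + 6 \theta - 6 \operatorname{atan}{\left(\theta \right)}\right)}{27}] = \frac{4 \theta^{2} \log{\left(\theta^{2} + 1 \right)}}{3} = f(\theta).

F(\theta) = \frac{4 \left(3 \theta^{3} \log{\left(\theta^{2} + 1 \right)} - 2 \theta^{3} + 6 \theta - 6 \operatorname{atan}{\left(\theta \right)}\right)}{27} + C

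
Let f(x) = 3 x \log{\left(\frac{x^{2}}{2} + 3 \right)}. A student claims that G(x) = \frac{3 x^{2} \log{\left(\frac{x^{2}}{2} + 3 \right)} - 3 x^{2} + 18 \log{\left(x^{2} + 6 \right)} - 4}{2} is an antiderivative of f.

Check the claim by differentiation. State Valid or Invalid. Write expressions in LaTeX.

Valid - the claim checks out under differentiation.

d/dx[G] = 3 x \log{\left(\frac{x^{2}}{2} + 3 \right)}
This equals f(x) exactly, so the claim holds.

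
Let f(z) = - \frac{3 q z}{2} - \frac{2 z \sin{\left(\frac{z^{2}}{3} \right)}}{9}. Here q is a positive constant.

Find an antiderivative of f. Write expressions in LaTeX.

Integrate term by term and add the pieces.
Check: d/dz[- \frac{9 q z^{2} - 4 \cos{\left(\frac{z^{2}}{3} \right)}}{12}] = - \frac{3 q z}{2} - \frac{2 z \sin{\left(\frac{z^{2}}{3} \right)}}{9} = f(z).

An antiderivative is F(z) = - \frac{9 q z^{2} - 4 \cos{\left(\frac{z^{2}}{3} \right)}}{12}.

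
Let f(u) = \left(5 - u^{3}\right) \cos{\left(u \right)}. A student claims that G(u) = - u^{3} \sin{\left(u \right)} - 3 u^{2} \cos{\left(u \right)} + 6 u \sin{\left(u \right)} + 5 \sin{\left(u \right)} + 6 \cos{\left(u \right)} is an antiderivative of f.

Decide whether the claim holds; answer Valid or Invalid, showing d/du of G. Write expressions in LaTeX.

Valid - differentiating G returns exactly f.

d/du[G] = - u^{3} \cos{\left(u \right)} + 5 \cos{\left(u \right)}
This equals f(u) exactly, so the claim holds.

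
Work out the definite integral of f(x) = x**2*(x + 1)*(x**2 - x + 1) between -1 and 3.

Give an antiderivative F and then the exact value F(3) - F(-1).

Whatever form F(x) takes, F'(x) = f(x) is non-negotiable.
F(x) = x**3*(x**3 + 2)/6 is an antiderivative of f.
Check: d/dx[x**3*(x**3 + 2)/6] = x**5 + x**2, which equals f(x).
F(3) = 261/2; F(-1) = -1/6.
Integral = F(3) - F(-1) = 392/3.

Antiderivative: F(x) = x**3*(x**3 + 2)/6; value = 392/3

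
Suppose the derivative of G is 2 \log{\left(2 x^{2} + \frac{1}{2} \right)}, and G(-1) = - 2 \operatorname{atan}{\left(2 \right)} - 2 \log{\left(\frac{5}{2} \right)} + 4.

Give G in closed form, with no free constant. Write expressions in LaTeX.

G(x) = 2 x \log{\left(2 x^{2} + \frac{1}{2} \right)} - 4 x + 2 \operatorname{atan}{\left(2 x \right)}

Check a candidate G(x) by differentiating: d/dx[G] must match the given G'(x).
A general antiderivative is 2 x \log{\left(2 x^{2} + \frac{1}{2} \right)} - 4 x + 2 \operatorname{atan}{\left(2 x \right)} + C.
The condition gives C = - 2 \operatorname{atan}{\left(2 \right)} - 2 \log{\left(\frac{5}{2} \right)} + 4 - (- 2 \operatorname{atan}{\left(2 \right)} - 2 \log{\left(\frac{5}{2} \right)} + 4) = 0.
So G(x) = 2 x \log{\left(2 x^{2} + \frac{1}{2} \right)} - 4 x + 2 \operatorname{atan}{\left(2 x \right)}.
Check: d/dx[2 x \log{\left(2 x^{2} + \frac{1}{2} \right)} - 4 x + 2 \operatorname{atan}{\left(2 x \right)}] = 2 \log{\left(2 x^{2} + \frac{1}{2} \right)} = G'(x).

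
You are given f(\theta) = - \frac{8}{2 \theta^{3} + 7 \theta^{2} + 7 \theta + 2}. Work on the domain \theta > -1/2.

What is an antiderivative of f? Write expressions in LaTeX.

An antiderivative is F(\theta) = - \frac{16 \log{\left(\theta + \frac{1}{2} \right)}}{3} + 8 \log{\left(\theta + 1 \right)} - \frac{8 \log{\left(\theta + 2 \right)}}{3}.

The denominator factors as \left(\theta + 1\right) \left(\theta + 2\right) \left(2 \theta + 1\right); partial fractions split f into directly integrable pieces: - \frac{32}{3 \left(2 \theta + 1\right)} - \frac{8}{3 \left(\theta + 2\right)} + \frac{8}{\theta + 1}.
Check: d/d\theta[- \frac{16 \log{\left(\theta + \frac{1}{2} \right)}}{3} + 8 \log{\left(\theta + 1 \right)} - \frac{8 \log{\left(\theta + 2 \right)}}{3}] = - \frac{8}{2 \theta^{3} + 7 \theta^{2} + 7 \theta + 2} = f(\theta).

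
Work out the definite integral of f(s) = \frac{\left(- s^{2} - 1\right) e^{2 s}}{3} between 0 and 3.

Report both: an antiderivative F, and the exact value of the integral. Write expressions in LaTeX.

Antiderivative: F(s) = \frac{\left(- 2 s^{2} + 2 s - 3\right) e^{2 s}}{12}; value = \frac{1}{4} - \frac{5 e^{6}}{4}

Recognize the product-rule pattern: f = u'v + uv' with u = - \frac{s^{2}}{6} + \frac{s}{6} - \frac{1}{4}, v = e^{2 s}, so integration by parts undoes it.
F(s) = \frac{\left(- 2 s^{2} + 2 s - 3\right) e^{2 s}}{12} is an antiderivative of f.
Check: d/ds[\frac{\left(- 2 s^{2} + 2 s - 3\right) e^{2 s}}{12}] = - \frac{s^{2} e^{2 s}}{3} - \frac{e^{2 s}}{3}, which equals f(s).
F(3) = - \frac{5 e^{6}}{4}; F(0) = - \frac{1}{4}.
Integral = F(3) - F(0) = \frac{1}{4} - \frac{5 e^{6}}{4}.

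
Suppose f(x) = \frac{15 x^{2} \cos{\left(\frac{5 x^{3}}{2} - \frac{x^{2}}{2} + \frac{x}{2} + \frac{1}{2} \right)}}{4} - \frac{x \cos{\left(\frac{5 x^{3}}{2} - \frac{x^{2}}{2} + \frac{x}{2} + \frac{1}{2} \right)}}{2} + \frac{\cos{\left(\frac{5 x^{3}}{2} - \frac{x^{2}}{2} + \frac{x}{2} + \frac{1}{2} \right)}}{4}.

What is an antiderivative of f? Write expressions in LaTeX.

An antiderivative is F(x) = \frac{\sin{\left(\frac{5 x^{3}}{2} - \frac{x^{2}}{2} + \frac{x}{2} + \frac{1}{2} \right)}}{2}.

The substitution u = \frac{5 x^{3}}{2} - \frac{x^{2}}{2} + \frac{x}{2} + \frac{1}{2} works: f is exactly (dF/du)*(du/dx) for that inner function.
Check: d/dx[\frac{\sin{\left(\frac{5 x^{3}}{2} - \frac{x^{2}}{2} + \frac{x}{2} + \frac{1}{2} \right)}}{2}] = \frac{15 x^{2} \cos{\left(\frac{5 x^{3}}{2} - \frac{x^{2}}{2} + \frac{x}{2} + \frac{1}{2} \right)}}{4} - \frac{x \cos{\left(\frac{5 x^{3}}{2} - \frac{x^{2}}{2} + \frac{x}{2} + \frac{1}{2} \right)}}{2} + \frac{\cos{\left(\frac{5 x^{3}}{2} - \frac{x^{2}}{2} + \frac{x}{2} + \frac{1}{2} \right)}}{4} = f(x).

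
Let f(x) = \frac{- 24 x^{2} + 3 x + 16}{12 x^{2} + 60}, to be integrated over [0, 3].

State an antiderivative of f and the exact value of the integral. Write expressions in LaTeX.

Antiderivative: F(x) = - 2 x + \frac{\log{\left(x^{2} + 5 \right)}}{8} + \frac{34 \sqrt{5} \operatorname{atan}{\left(\frac{\sqrt{5} x}{5} \right)}}{15}; value = -6 - \frac{\log{\left(5 \right)}}{8} + \frac{\log{\left(14 \right)}}{8} + \frac{34 \sqrt{5} \operatorname{atan}{\left(\frac{3 \sqrt{5}}{5} \right)}}{15}

Differentiate the proposed F(x) back; it has to land on f(x) exactly.
F(x) = - 2 x + \frac{\log{\left(x^{2} + 5 \right)}}{8} + \frac{34 \sqrt{5} \operatorname{atan}{\left(\frac{\sqrt{5} x}{5} \right)}}{15} is an antiderivative of f.
Check: d/dx[- 2 x + \frac{\log{\left(x^{2} + 5 \right)}}{8} + \frac{34 \sqrt{5} \operatorname{atan}{\left(\frac{\sqrt{5} x}{5} \right)}}{15}] = \frac{- 24 x^{2} + 3 x + 16}{12 x^{2} + 60} = f(x).
F(3) = -6 + \frac{\log{\left(14 \right)}}{8} + \frac{34 \sqrt{5} \operatorname{atan}{\left(\frac{3 \sqrt{5}}{5} \right)}}{15}; F(0) = \frac{\log{\left(5 \right)}}{8}.
Integral = F(3) - F(0) = -6 - \frac{\log{\left(5 \right)}}{8} + \frac{\log{\left(14 \right)}}{8} + \frac{34 \sqrt{5} \operatorname{atan}{\left(\frac{3 \sqrt{5}}{5} \right)}}{15}.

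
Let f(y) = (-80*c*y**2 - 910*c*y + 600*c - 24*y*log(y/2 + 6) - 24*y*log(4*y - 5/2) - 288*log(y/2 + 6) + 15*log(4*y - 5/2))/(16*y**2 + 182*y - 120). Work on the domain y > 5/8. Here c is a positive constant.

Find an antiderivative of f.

Differentiate the proposed F(y) back; it has to land on f(y) exactly.
Check: d/dy[-5*c*y - 3*log(y/2 + 6)*log(4*y - 5/2)/2] = (-80*c*y**2 - 910*c*y + 600*c - 24*y*log(y/2 + 6) - 24*y*log(4*y - 5/2) - 288*log(y/2 + 6) + 15*log(4*y - 5/2))/(16*y**2 + 182*y - 120) = f(y).

An antiderivative is F(y) = -5*c*y - 3*log(y/2 + 6)*log(4*y - 5/2)/2.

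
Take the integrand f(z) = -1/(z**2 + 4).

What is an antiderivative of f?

An antiderivative is F(z) = -atan(z/2)/2.

For F(z) to be correct the identity F'(z) - f(z) = 0 must hold.
Check: d/dz[-atan(z/2)/2] = -1/(z**2 + 4) = f(z).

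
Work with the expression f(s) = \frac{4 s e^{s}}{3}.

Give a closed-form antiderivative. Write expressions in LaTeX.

f has the shape u'v + uv' for u = \frac{4 s}{3} - \frac{4}{3} and v = e^{s} — it is the derivative of the product u*v.
Check: d/ds[\frac{4 \left(s - 1\right) e^{s}}{3}] = \frac{4 s e^{s}}{3} = f(s).

An antiderivative is F(s) = \frac{4 \left(s - 1\right) e^{s}}{3}.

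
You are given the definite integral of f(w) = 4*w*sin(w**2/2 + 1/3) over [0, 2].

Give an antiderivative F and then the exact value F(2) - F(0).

The substitution u = w**2/2 + 1/3 works: f is exactly (dF/du)*(du/dw) for that inner function.
F(w) = -4*cos(w**2/2 + 1/3) is an antiderivative of f.
Check: d/dw[-4*cos(w**2/2 + 1/3)] = 4*w*sin(w**2/2 + 1/3) = f(w).
F(2) = -4*cos(7/3); F(0) = -4*cos(1/3).
Integral = F(2) - F(0) = -4*cos(7/3) + 4*cos(1/3).

Antiderivative: F(w) = -4*cos(w**2/2 + 1/3); value = -4*cos(7/3) + 4*cos(1/3)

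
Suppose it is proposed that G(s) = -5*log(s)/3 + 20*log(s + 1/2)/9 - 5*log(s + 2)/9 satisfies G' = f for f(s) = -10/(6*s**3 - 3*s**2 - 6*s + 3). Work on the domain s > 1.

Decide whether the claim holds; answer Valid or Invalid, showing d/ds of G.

d/ds[G] = -10/(6*s**3 + 15*s**2 + 6*s)
d/ds[G] - f(s) = (60*s**2 + 40*s - 10)/(12*s**6 + 24*s**5 - 15*s**4 - 30*s**3 + 3*s**2 + 6*s) != 0.

Invalid: d/ds[G] - f = (60*s**2 + 40*s - 10)/(12*s**6 + 24*s**5 - 15*s**4 - 30*s**3 + 3*s**2 + 6*s), which is not 0.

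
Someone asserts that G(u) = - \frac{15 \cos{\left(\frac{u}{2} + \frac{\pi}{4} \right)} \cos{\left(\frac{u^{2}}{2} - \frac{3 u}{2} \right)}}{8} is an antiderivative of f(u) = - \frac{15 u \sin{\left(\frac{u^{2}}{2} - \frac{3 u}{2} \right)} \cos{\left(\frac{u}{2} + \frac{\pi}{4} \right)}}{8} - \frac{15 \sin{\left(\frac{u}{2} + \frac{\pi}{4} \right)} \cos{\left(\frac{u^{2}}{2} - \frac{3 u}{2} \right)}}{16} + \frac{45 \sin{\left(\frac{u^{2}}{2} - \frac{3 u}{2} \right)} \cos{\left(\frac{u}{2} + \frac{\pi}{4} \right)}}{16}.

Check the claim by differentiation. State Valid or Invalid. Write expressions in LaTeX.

d/du[G] = \frac{15 u \sin{\left(\frac{u^{2}}{2} - \frac{3 u}{2} \right)} \cos{\left(\frac{u}{2} + \frac{\pi}{4} \right)}}{8} + \frac{15 \sin{\left(\frac{u}{2} + \frac{\pi}{4} \right)} \cos{\left(\frac{u^{2}}{2} - \frac{3 u}{2} \right)}}{16} - \frac{45 \sin{\left(\frac{u^{2}}{2} - \frac{3 u}{2} \right)} \cos{\left(\frac{u}{2} + \frac{\pi}{4} \right)}}{16}
d/du[G] - f(u) = \frac{15 u \sin{\left(\frac{u^{2}}{2} - \frac{3 u}{2} \right)} \cos{\left(\frac{u}{2} + \frac{\pi}{4} \right)}}{4} + \frac{15 \sin{\left(\frac{u}{2} + \frac{\pi}{4} \right)} \cos{\left(\frac{u^{2}}{2} - \frac{3 u}{2} \right)}}{8} - \frac{45 \sin{\left(\frac{u^{2}}{2} - \frac{3 u}{2} \right)} \cos{\left(\frac{u}{2} + \frac{\pi}{4} \right)}}{8} != 0.

Invalid: d/du[G] - f = \frac{15 u \sin{\left(\frac{u^{2}}{2} - \frac{3 u}{2} \right)} \cos{\left(\frac{u}{2} + \frac{\pi}{4} \right)}}{4} + \frac{15 \sin{\left(\frac{u}{2} + \frac{\pi}{4} \right)} \cos{\left(\frac{u^{2}}{2} - \frac{3 u}{2} \right)}}{8} - \frac{45 \sin{\left(\frac{u^{2}}{2} - \frac{3 u}{2} \right)} \cos{\left(\frac{u}{2} + \frac{\pi}{4} \right)}}{8}, which is not 0.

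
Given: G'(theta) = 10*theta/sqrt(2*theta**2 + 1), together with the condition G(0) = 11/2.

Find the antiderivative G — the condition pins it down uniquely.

G(theta) = (10*sqrt(2*theta**2 + 1) + 1)/2

G'(theta) matches the chain-rule pattern g'(h)*h' with inner function h(theta) = 2*theta**2 + 1; substituting u = h(theta) collapses the integral.
A general antiderivative is 5*sqrt(2*theta**2 + 1) + C.
The condition gives C = 11/2 - (5) = 1/2.
So G(theta) = (10*sqrt(2*theta**2 + 1) + 1)/2.
Check: d/dtheta[(10*sqrt(2*theta**2 + 1) + 1)/2] = 10*theta/sqrt(2*theta**2 + 1) = G'(theta).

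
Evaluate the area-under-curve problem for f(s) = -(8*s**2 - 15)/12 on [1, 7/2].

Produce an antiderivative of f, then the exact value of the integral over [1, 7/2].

An antiderivative F(s) passes only if d/ds[F] lands on f(s) exactly.
F(s) = -2*s**3/9 + 5*s/4 is an antiderivative of f.
Check: d/ds[-2*s**3/9 + 5*s/4] = 5/4 - 2*s**2/3, which equals f(s).
F(7/2) = -371/72; F(1) = 37/36.
Integral = F(7/2) - F(1) = -445/72.

Antiderivative: F(s) = -2*s**3/9 + 5*s/4; value = -445/72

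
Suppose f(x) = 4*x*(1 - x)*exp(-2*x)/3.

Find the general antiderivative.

Recognize the product-rule pattern: f = u'v + uv' with u = 2*x**2/3, v = exp(-2*x), so integration by parts undoes it.
Check: d/dx[2*x**2*exp(-2*x)/3] = (-4*x**2 + 4*x)*exp(-2*x)/3, which equals f(x).

F(x) = 2*x**2*exp(-2*x)/3 + C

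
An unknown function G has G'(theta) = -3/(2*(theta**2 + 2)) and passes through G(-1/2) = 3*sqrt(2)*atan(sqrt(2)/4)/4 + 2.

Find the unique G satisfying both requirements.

G(theta) = -3*sqrt(2)*atan(sqrt(2)*theta/2)/4 + 2

Whatever form G(theta) takes, its d/dtheta must return the stated G'(theta).
A general antiderivative is -3*sqrt(2)*atan(sqrt(2)*theta/2)/4 + C.
The condition gives C = 3*sqrt(2)*atan(sqrt(2)/4)/4 + 2 - (3*sqrt(2)*atan(sqrt(2)/4)/4) = 2.
So G(theta) = -3*sqrt(2)*atan(sqrt(2)*theta/2)/4 + 2.
Check: d/dtheta[-3*sqrt(2)*atan(sqrt(2)*theta/2)/4 + 2] = -3/(2*theta**2 + 4), which equals G'(theta).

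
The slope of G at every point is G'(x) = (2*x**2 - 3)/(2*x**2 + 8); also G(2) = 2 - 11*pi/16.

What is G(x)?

Check a candidate G(x) by differentiating: d/dx[G] must match the given G'(x).
A general antiderivative is x - 11*atan(x/2)/4 + C.
The condition gives C = 2 - 11*pi/16 - (2 - 11*pi/16) = 0.
So G(x) = (4*x - 11*atan(x/2))/4.
Check: d/dx[(4*x - 11*atan(x/2))/4] = (2*x**2 - 3)/(2*x**2 + 8) = G'(x).

G(x) = (4*x - 11*atan(x/2))/4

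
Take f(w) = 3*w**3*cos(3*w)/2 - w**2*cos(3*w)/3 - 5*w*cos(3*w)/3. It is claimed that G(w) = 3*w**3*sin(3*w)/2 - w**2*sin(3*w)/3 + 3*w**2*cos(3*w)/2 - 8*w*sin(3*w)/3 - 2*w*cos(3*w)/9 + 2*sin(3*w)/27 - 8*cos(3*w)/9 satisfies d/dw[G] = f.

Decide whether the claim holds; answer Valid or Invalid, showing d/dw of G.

d/dw[G] = 9*w**3*cos(3*w)/2 - w**2*cos(3*w) - 5*w*cos(3*w)
d/dw[G] - f(w) = 3*w**3*cos(3*w) - 2*w**2*cos(3*w)/3 - 10*w*cos(3*w)/3 != 0.

Invalid: d/dw[G] - f = 3*w**3*cos(3*w) - 2*w**2*cos(3*w)/3 - 10*w*cos(3*w)/3, which is not 0.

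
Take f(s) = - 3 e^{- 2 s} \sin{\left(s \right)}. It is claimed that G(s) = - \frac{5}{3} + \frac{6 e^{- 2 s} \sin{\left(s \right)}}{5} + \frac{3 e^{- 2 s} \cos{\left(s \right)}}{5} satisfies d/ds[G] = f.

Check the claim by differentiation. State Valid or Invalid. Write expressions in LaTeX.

d/ds[G] = - 3 e^{- 2 s} \sin{\left(s \right)}
This equals f(s) exactly, so the claim holds.

Valid: G'(s) = f(s).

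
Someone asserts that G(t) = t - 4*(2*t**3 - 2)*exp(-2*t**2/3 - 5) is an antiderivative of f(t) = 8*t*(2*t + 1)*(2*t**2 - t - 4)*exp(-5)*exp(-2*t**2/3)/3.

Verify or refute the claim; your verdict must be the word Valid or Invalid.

Invalid: d/dt[G] - f = 1, which is not 0.

d/dt[G] = (32*t**4 - 72*t**2 - 32*t + 3*exp(5)*exp(2*t**2/3))*exp(-5)*exp(-2*t**2/3)/3
d/dt[G] - f(t) = 1 != 0.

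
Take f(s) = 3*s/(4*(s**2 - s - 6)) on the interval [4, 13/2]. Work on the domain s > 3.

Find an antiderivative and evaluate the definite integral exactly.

Factor the denominator (4*(s - 3)*(s + 2)) and decompose: f = 3/(10*(s + 2)) + 9/(20*(s - 3)); each piece integrates to a log, atan, or power term.
F(s) = 9*log(s - 3)/20 + 3*log(s + 2)/10 is an antiderivative of f.
Check: d/ds[9*log(s - 3)/20 + 3*log(s + 2)/10] = 3*s/(4*s**2 - 4*s - 24), which equals f(s).
F(13/2) = 9*log(7/2)/20 + 3*log(17/2)/10; F(4) = 3*log(6)/10.
Integral = F(13/2) - F(4) = -3*log(6)/10 + 9*log(7/2)/20 + 3*log(17/2)/10.

Antiderivative: F(s) = 9*log(s - 3)/20 + 3*log(s + 2)/10; value = -3*log(6)/10 + 9*log(7/2)/20 + 3*log(17/2)/10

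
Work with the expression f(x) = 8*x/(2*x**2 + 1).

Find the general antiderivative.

The substitution u = 4*x**2 + 2 works: f is exactly (dF/du)*(du/dx) for that inner function.
Check: d/dx[2*log(4*x**2 + 2)] = 8*x/(2*x**2 + 1) = f(x).

F(x) = 2*log(4*x**2 + 2) + C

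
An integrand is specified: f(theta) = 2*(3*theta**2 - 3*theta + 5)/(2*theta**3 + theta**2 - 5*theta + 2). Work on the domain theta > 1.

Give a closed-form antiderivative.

An antiderivative is F(theta) = 10*log(theta - 1)/3 - 17*log(theta - 1/2)/5 + 46*log(theta + 2)/15.

Factor the denominator ((theta - 1)*(theta + 2)*(2*theta - 1)) and decompose: f = -34/(5*(2*theta - 1)) + 46/(15*(theta + 2)) + 10/(3*(theta - 1)); each piece integrates to a log, atan, or power term.
Check: d/dtheta[10*log(theta - 1)/3 - 17*log(theta - 1/2)/5 + 46*log(theta + 2)/15] = (6*theta**2 - 6*theta + 10)/(2*theta**3 + theta**2 - 5*theta + 2), which equals f(theta).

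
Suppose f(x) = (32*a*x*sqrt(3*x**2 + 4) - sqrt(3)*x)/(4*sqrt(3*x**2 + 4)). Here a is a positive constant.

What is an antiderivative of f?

Whatever form F(x) takes, F'(x) = f(x) is non-negotiable.
Check: d/dx[4*a*x**2 - sqrt(x**2 + 4/3)/4] = (32*a*x*sqrt(3*x**2 + 4) - sqrt(3)*x)/(4*sqrt(3*x**2 + 4)) = f(x).

An antiderivative is F(x) = 4*a*x**2 - sqrt(x**2 + 4/3)/4.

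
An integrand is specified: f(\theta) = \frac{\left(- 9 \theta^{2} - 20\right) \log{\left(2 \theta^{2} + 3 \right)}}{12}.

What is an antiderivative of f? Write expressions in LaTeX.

Recover f(\theta) by differentiating a candidate F(\theta); any mismatch rules it out.
Check: d/d\theta[\frac{4 \theta^{3} + 2 \theta \left(- 3 \theta^{2} - 20\right) \log{\left(2 \theta^{2} + 3 \right)} + 62 \theta - 31 \sqrt{6} \operatorname{atan}{\left(\frac{\sqrt{6} \theta}{3} \right)}}{24}] = - \frac{3 \theta^{2} \log{\left(2 \theta^{2} + 3 \right)}}{4} - \frac{5 \log{\left(2 \theta^{2} + 3 \right)}}{3}, which equals f(\theta).

An antiderivative is F(\theta) = \frac{4 \theta^{3} + 2 \theta \left(- 3 \theta^{2} - 20\right) \log{\left(2 \theta^{2} + 3 \right)} + 62 \theta - 31 \sqrt{6} \operatorname{atan}{\left(\frac{\sqrt{6} \theta}{3} \right)}}{24}.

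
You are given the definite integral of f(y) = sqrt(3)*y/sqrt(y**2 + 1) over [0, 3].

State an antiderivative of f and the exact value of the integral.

Antiderivative: F(y) = sqrt(3)*sqrt(y**2 + 1); value = -sqrt(3) + sqrt(30)

The substitution u = 3*y**2 + 3 works: f is exactly (dF/du)*(du/dy) for that inner function.
F(y) = sqrt(3)*sqrt(y**2 + 1) is an antiderivative of f.
Check: d/dy[sqrt(3)*sqrt(y**2 + 1)] = sqrt(3)*y/sqrt(y**2 + 1) = f(y).
F(3) = sqrt(30); F(0) = sqrt(3).
Integral = F(3) - F(0) = -sqrt(3) + sqrt(30).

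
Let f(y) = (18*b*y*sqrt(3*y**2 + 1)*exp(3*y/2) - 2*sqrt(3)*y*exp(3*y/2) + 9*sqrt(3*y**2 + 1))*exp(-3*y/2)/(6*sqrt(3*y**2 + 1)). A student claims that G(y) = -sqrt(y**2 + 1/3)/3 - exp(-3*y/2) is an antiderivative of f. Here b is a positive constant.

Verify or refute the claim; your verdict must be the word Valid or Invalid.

Invalid: d/dy[G] - f = -3*b*y, which is not 0.

d/dy[G] = (-2*sqrt(3)*y*exp(3*y/2) + 9*sqrt(3*y**2 + 1))*exp(-3*y/2)/(6*sqrt(3*y**2 + 1))
d/dy[G] - f(y) = -3*b*y != 0.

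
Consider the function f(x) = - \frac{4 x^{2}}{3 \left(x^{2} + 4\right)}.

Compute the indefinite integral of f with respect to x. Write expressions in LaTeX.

Whatever form F(x) takes, F'(x) = f(x) is non-negotiable.
Check: d/dx[- \frac{4 x}{3} + \frac{8 \operatorname{atan}{\left(\frac{x}{2} \right)}}{3}] = - \frac{4 x^{2}}{3 x^{2} + 12}, which equals f(x).

F(x) = - \frac{4 x}{3} + \frac{8 \operatorname{atan}{\left(\frac{x}{2} \right)}}{3} + C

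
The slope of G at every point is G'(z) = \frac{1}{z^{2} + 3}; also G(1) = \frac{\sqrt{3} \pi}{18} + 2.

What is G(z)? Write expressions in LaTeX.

G(z) = \frac{\sqrt{3} \operatorname{atan}{\left(\frac{\sqrt{3} z}{3} \right)} + 6}{3}

The proposed G(z) is checked by its d/dz: the result must match the given G'(z).
A general antiderivative is \frac{\sqrt{3} \operatorname{atan}{\left(\frac{\sqrt{3} z}{3} \right)}}{3} + C.
The condition gives C = \frac{\sqrt{3} \pi}{18} + 2 - (\frac{\sqrt{3} \pi}{18}) = 2.
So G(z) = \frac{\sqrt{3} \operatorname{atan}{\left(\frac{\sqrt{3} z}{3} \right)} + 6}{3}.
Check: d/dz[\frac{\sqrt{3} \operatorname{atan}{\left(\frac{\sqrt{3} z}{3} \right)} + 6}{3}] = \frac{1}{z^{2} + 3} = G'(z).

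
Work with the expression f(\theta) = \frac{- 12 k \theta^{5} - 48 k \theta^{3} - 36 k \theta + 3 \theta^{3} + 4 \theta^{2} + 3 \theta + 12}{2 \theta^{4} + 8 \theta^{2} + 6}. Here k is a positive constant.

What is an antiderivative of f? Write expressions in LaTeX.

An antiderivative is F(\theta) = - \frac{12 k \theta^{2} - 3 \log{\left(\theta^{2} + 3 \right)} - 8 \operatorname{atan}{\left(\theta \right)}}{4}.

Since d/d\theta undoes antidifferentiation here, F'(\theta) = f(\theta) is required of F(\theta).
Check: d/d\theta[- \frac{12 k \theta^{2} - 3 \log{\left(\theta^{2} + 3 \right)} - 8 \operatorname{atan}{\left(\theta \right)}}{4}] = \frac{- 12 k \theta^{5} - 48 k \theta^{3} - 36 k \theta + 3 \theta^{3} + 4 \theta^{2} + 3 \theta + 12}{2 \theta^{4} + 8 \theta^{2} + 6} = f(\theta).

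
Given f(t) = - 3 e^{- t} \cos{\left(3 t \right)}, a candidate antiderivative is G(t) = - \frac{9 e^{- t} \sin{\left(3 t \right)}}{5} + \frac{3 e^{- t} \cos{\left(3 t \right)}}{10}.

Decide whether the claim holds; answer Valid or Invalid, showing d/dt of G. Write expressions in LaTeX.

d/dt[G] = \frac{\left(9 \sin{\left(3 t \right)} - 57 \cos{\left(3 t \right)}\right) e^{- t}}{10}
d/dt[G] - f(t) = \frac{\left(9 \sin{\left(3 t \right)} - 27 \cos{\left(3 t \right)}\right) e^{- t}}{10} != 0.

Invalid: d/dt[G] - f = \frac{\left(9 \sin{\left(3 t \right)} - 27 \cos{\left(3 t \right)}\right) e^{- t}}{10}, which is not 0.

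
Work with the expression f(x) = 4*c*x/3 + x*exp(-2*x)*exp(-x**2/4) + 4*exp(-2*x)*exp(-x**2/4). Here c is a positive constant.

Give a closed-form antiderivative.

An antiderivative is F(x) = (2*c*x**2*exp(2*x)*exp(x**2/4) - 6)*exp(-2*x)*exp(-x**2/4)/3.

Integrate term by term and add the pieces.
Check: d/dx[(2*c*x**2*exp(2*x)*exp(x**2/4) - 6)*exp(-2*x)*exp(-x**2/4)/3] = (4*c*x*exp(2*x)*exp(x**2/4) + 3*x + 12)*exp(-2*x)*exp(-x**2/4)/3, which equals f(x).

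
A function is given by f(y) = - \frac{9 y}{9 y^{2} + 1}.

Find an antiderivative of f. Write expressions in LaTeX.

An antiderivative is F(y) = - \frac{\log{\left(3 y^{2} + \frac{1}{3} \right)}}{2}.

f matches the chain-rule pattern g'(h)*h' with inner function h(y) = 3 y^{2} + \frac{1}{3}; substituting u = h(y) collapses the integral.
Check: d/dy[- \frac{\log{\left(3 y^{2} + \frac{1}{3} \right)}}{2}] = - \frac{9 y}{9 y^{2} + 1} = f(y).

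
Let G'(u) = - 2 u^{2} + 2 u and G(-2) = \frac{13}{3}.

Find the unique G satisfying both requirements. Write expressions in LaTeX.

The integrand splits into summands that can be handled one at a time.
A general antiderivative is - \frac{2 u^{3}}{3} + u^{2} - 5 + C.
The condition gives C = \frac{13}{3} - (\frac{13}{3}) = 0.
So G(u) = - \frac{2 u^{3}}{3} + u^{2} - 5.
Check: d/du[- \frac{2 u^{3}}{3} + u^{2} - 5] = - 2 u^{2} + 2 u = G'(u).

G(u) = - \frac{2 u^{3}}{3} + u^{2} - 5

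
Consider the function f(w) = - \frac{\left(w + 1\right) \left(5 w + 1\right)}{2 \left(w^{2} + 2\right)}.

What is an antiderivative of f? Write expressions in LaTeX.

An antiderivative F(w) passes only if d/dw[F] lands on f(w) exactly.
Check: d/dw[- \frac{5 w}{2} - \frac{3 \log{\left(w^{2} + 2 \right)}}{2} + \frac{9 \sqrt{2} \operatorname{atan}{\left(\frac{\sqrt{2} w}{2} \right)}}{4}] = \frac{- 5 w^{2} - 6 w - 1}{2 w^{2} + 4}, which equals f(w).

An antiderivative is F(w) = - \frac{5 w}{2} - \frac{3 \log{\left(w^{2} + 2 \right)}}{2} + \frac{9 \sqrt{2} \operatorname{atan}{\left(\frac{\sqrt{2} w}{2} \right)}}{4}.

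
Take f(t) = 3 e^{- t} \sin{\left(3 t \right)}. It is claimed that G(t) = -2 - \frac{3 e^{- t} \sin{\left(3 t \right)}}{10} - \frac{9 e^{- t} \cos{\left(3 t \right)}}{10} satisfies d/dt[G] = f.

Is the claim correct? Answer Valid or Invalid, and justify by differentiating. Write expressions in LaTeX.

Valid. The derivative of G reproduces f.

d/dt[G] = 3 e^{- t} \sin{\left(3 t \right)}
This equals f(t) exactly, so the claim holds.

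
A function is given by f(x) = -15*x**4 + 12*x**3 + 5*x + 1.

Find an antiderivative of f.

The integrand splits into summands that can be handled one at a time.
Check: d/dx[(-18*x**5 + 18*x**4 + 15*x**2 + 6*x + 10)/6] = -15*x**4 + 12*x**3 + 5*x + 1 = f(x).

An antiderivative is F(x) = (-18*x**5 + 18*x**4 + 15*x**2 + 6*x + 10)/6.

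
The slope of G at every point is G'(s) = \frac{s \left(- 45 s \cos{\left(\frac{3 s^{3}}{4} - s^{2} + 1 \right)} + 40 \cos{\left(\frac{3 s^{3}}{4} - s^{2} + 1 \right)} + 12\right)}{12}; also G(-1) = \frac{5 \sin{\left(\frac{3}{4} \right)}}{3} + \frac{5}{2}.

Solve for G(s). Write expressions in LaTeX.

G(s) = \frac{3 s^{2} - 10 \sin{\left(\frac{3 s^{3}}{4} - s^{2} + 1 \right)} + 12}{6}

Recover the given G'(s) by differentiating a candidate G(s); any mismatch rules it out.
A general antiderivative is \frac{s^{2}}{2} - \frac{5 \sin{\left(\frac{3 s^{3}}{4} - s^{2} + 1 \right)}}{3} + C.
The condition gives C = \frac{5 \sin{\left(\frac{3}{4} \right)}}{3} + \frac{5}{2} - (\frac{1}{2} + \frac{5 \sin{\left(\frac{3}{4} \right)}}{3}) = 2.
So G(s) = \frac{3 s^{2} - 10 \sin{\left(\frac{3 s^{3}}{4} - s^{2} + 1 \right)} + 12}{6}.
Check: d/ds[\frac{3 s^{2} - 10 \sin{\left(\frac{3 s^{3}}{4} - s^{2} + 1 \right)} + 12}{6}] = - \frac{15 s^{2} \cos{\left(\frac{3 s^{3}}{4} - s^{2} + 1 \right)}}{4} + \frac{10 s \cos{\left(\frac{3 s^{3}}{4} - s^{2} + 1 \right)}}{3} + s, which equals G'(s).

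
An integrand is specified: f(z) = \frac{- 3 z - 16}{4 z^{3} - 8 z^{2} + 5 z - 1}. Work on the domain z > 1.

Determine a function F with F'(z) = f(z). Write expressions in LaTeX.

An antiderivative is F(z) = - 19 \log{\left(z - 1 \right)} + 19 \log{\left(z - \frac{1}{2} \right)} - \frac{35}{4 z - 2}.

The denominator factors as \left(z - 1\right) \left(2 z - 1\right)^{2}; partial fractions split f into directly integrable pieces: \frac{38}{2 z - 1} + \frac{35}{\left(2 z - 1\right)^{2}} - \frac{19}{z - 1}.
Check: d/dz[- 19 \log{\left(z - 1 \right)} + 19 \log{\left(z - \frac{1}{2} \right)} - \frac{35}{4 z - 2}] = \frac{- 3 z - 16}{4 z^{3} - 8 z^{2} + 5 z - 1} = f(z).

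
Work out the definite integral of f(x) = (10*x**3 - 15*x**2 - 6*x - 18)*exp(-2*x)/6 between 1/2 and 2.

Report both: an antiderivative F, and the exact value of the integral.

f has the shape u'v + uv' for u = -5*x**3/6 + x/2 + 7/4 and v = exp(-2*x) — it is the derivative of the product u*v.
F(x) = -(10*x**3 - 6*x - 21)*exp(-2*x)/12 is an antiderivative of f.
Check: d/dx[-(10*x**3 - 6*x - 21)*exp(-2*x)/12] = (10*x**3 - 15*x**2 - 6*x - 18)*exp(-2*x)/6 = f(x).
F(2) = -47*exp(-4)/12; F(1/2) = 91*exp(-1)/48.
Integral = F(2) - F(1/2) = -91*exp(-1)/48 - 47*exp(-4)/12.

Antiderivative: F(x) = -(10*x**3 - 6*x - 21)*exp(-2*x)/12; value = -91*exp(-1)/48 - 47*exp(-4)/12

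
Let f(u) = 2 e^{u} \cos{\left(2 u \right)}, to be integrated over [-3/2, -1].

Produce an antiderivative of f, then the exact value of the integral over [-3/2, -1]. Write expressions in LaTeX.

An antiderivative F(u) passes only if d/du[F] lands on f(u) exactly.
F(u) = \frac{4 e^{u} \sin{\left(2 u \right)}}{5} + \frac{2 e^{u} \cos{\left(2 u \right)}}{5} is an antiderivative of f.
Check: d/du[\frac{4 e^{u} \sin{\left(2 u \right)}}{5} + \frac{2 e^{u} \cos{\left(2 u \right)}}{5}] = 2 e^{u} \cos{\left(2 u \right)} = f(u).
F(-1) = - \frac{4 \sin{\left(2 \right)}}{5 e} + \frac{2 \cos{\left(2 \right)}}{5 e}; F(-3/2) = \frac{2 \cos{\left(3 \right)}}{5 e^{\frac{3}{2}}} - \frac{4 \sin{\left(3 \right)}}{5 e^{\frac{3}{2}}}.
Integral = F(-1) - F(-3/2) = - \frac{4 \sin{\left(2 \right)}}{5 e} + \frac{2 \cos{\left(2 \right)}}{5 e} + \frac{4 \sin{\left(3 \right)}}{5 e^{\frac{3}{2}}} - \frac{2 \cos{\left(3 \right)}}{5 e^{\frac{3}{2}}}.

Antiderivative: F(u) = \frac{4 e^{u} \sin{\left(2 u \right)}}{5} + \frac{2 e^{u} \cos{\left(2 u \right)}}{5}; value = - \frac{4 \sin{\left(2 \right)}}{5 e} + \frac{2 \cos{\left(2 \right)}}{5 e} + \frac{4 \sin{\left(3 \right)}}{5 e^{\frac{3}{2}}} - \frac{2 \cos{\left(3 \right)}}{5 e^{\frac{3}{2}}}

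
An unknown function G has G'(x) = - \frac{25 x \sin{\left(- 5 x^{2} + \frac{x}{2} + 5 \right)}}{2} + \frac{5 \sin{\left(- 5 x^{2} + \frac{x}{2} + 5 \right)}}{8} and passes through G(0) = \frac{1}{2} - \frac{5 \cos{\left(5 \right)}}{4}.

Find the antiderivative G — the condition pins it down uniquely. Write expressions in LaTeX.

G'(x) matches the chain-rule pattern g'(h)*h' with inner function h(x) = - 5 x^{2} + \frac{x}{2} + 5; substituting u = h(x) collapses the integral.
A general antiderivative is - \frac{5 \cos{\left(- 5 x^{2} + \frac{x}{2} + 5 \right)}}{4} + C.
The condition gives C = \frac{1}{2} - \frac{5 \cos{\left(5 \right)}}{4} - (- \frac{5 \cos{\left(5 \right)}}{4}) = \frac{1}{2}.
So G(x) = \frac{1}{2} - \frac{5 \cos{\left(- 5 x^{2} + \frac{x}{2} + 5 \right)}}{4}.
Check: d/dx[\frac{1}{2} - \frac{5 \cos{\left(- 5 x^{2} + \frac{x}{2} + 5 \right)}}{4}] = - \frac{25 x \sin{\left(- 5 x^{2} + \frac{x}{2} + 5 \right)}}{2} + \frac{5 \sin{\left(- 5 x^{2} + \frac{x}{2} + 5 \right)}}{8} = G'(x).

G(x) = \frac{1}{2} - \frac{5 \cos{\left(- 5 x^{2} + \frac{x}{2} + 5 \right)}}{4}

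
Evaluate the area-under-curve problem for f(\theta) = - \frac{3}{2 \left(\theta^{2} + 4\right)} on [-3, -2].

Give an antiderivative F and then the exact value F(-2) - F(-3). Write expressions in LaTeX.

Check any antiderivative F(\theta) by computing F'(\theta) and comparing it with f(\theta).
F(\theta) = - \frac{3 \operatorname{atan}{\left(\frac{\theta}{2} \right)}}{4} is an antiderivative of f.
Check: d/d\theta[- \frac{3 \operatorname{atan}{\left(\frac{\theta}{2} \right)}}{4}] = - \frac{3}{2 \theta^{2} + 8}, which equals f(\theta).
F(-2) = \frac{3 \pi}{16}; F(-3) = \frac{3 \operatorname{atan}{\left(\frac{3}{2} \right)}}{4}.
Integral = F(-2) - F(-3) = - \frac{3 \operatorname{atan}{\left(\frac{3}{2} \right)}}{4} + \frac{3 \pi}{16}.

Antiderivative: F(\theta) = - \frac{3 \operatorname{atan}{\left(\frac{\theta}{2} \right)}}{4}; value = - \frac{3 \operatorname{atan}{\left(\frac{3}{2} \right)}}{4} + \frac{3 \pi}{16}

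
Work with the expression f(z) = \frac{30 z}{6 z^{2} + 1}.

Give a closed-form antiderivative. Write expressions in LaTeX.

f matches the chain-rule pattern g'(h)*h' with inner function h(z) = 4 z^{2} + \frac{2}{3}; substituting u = h(z) collapses the integral.
Check: d/dz[\frac{5 \log{\left(2 z^{2} + \frac{1}{3} \right)}}{2}] = \frac{30 z}{6 z^{2} + 1} = f(z).

An antiderivative is F(z) = \frac{5 \log{\left(2 z^{2} + \frac{1}{3} \right)}}{2}.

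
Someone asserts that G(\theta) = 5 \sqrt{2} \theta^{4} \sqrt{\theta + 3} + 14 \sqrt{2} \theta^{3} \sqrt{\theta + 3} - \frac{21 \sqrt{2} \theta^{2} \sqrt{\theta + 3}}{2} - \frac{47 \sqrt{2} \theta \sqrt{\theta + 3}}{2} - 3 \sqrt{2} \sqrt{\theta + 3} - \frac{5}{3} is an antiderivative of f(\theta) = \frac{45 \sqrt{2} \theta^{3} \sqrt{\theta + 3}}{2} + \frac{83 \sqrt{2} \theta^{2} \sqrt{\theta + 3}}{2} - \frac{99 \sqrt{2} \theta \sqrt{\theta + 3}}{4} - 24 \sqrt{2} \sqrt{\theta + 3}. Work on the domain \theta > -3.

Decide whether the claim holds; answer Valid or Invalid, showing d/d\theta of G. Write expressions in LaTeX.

d/d\theta[G] = \frac{90 \sqrt{2} \theta^{4} + 436 \sqrt{2} \theta^{3} + 399 \sqrt{2} \theta^{2} - 393 \sqrt{2} \theta - 288 \sqrt{2}}{4 \sqrt{\theta + 3}}
This equals f(\theta) exactly, so the claim holds.

Valid: G'(\theta) = f(\theta).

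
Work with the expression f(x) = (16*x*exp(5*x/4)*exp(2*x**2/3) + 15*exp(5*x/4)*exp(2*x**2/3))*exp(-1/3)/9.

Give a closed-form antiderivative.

An antiderivative is F(x) = 4*exp(-1/3)*exp(5*x/4)*exp(2*x**2/3)/3.

f matches the chain-rule pattern g'(h)*h' with inner function h(x) = 2*x**2/3 + 5*x/4 - 1/3; substituting u = h(x) collapses the integral.
Check: d/dx[4*exp(-1/3)*exp(5*x/4)*exp(2*x**2/3)/3] = (16*x*exp(5*x/4)*exp(2*x**2/3) + 15*exp(5*x/4)*exp(2*x**2/3))*exp(-1/3)/9 = f(x).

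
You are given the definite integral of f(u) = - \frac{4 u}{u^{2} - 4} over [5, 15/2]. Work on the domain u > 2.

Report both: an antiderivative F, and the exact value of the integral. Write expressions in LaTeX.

Antiderivative: F(u) = - 2 \log{\left(u^{2} - 4 \right)}; value = - 2 \log{\left(\frac{209}{4} \right)} + 2 \log{\left(21 \right)}

The denominator factors as \left(u - 2\right) \left(u + 2\right); partial fractions split f into directly integrable pieces: - \frac{2}{u + 2} - \frac{2}{u - 2}.
F(u) = - 2 \log{\left(u^{2} - 4 \right)} is an antiderivative of f.
Check: d/du[- 2 \log{\left(u^{2} - 4 \right)}] = - \frac{4 u}{u^{2} - 4} = f(u).
F(15/2) = - 2 \log{\left(\frac{209}{4} \right)}; F(5) = - 2 \log{\left(21 \right)}.
Integral = F(15/2) - F(5) = - 2 \log{\left(\frac{209}{4} \right)} + 2 \log{\left(21 \right)}.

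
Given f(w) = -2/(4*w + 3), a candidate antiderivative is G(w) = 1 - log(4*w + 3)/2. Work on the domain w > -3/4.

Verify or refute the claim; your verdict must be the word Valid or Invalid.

d/dw[G] = -2/(4*w + 3)
This equals f(w) exactly, so the claim holds.

Valid - differentiating G returns exactly f.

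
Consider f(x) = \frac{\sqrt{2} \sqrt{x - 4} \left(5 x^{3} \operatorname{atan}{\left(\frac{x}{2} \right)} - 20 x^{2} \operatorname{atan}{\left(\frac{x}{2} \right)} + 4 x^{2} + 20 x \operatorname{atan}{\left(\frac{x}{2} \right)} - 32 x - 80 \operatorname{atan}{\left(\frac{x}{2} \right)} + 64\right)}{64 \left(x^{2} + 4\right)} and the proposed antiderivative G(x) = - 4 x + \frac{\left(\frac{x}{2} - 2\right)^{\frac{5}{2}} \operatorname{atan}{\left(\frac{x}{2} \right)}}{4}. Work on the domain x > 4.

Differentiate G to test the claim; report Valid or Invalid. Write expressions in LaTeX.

d/dx[G] = \frac{5 \sqrt{2} x^{3} \sqrt{x - 4} \operatorname{atan}{\left(\frac{x}{2} \right)} - 20 \sqrt{2} x^{2} \sqrt{x - 4} \operatorname{atan}{\left(\frac{x}{2} \right)} + 4 \sqrt{2} x^{2} \sqrt{x - 4} - 256 x^{2} + 20 \sqrt{2} x \sqrt{x - 4} \operatorname{atan}{\left(\frac{x}{2} \right)} - 32 \sqrt{2} x \sqrt{x - 4} - 80 \sqrt{2} \sqrt{x - 4} \operatorname{atan}{\left(\frac{x}{2} \right)} + 64 \sqrt{2} \sqrt{x - 4} - 1024}{64 x^{2} + 256}
d/dx[G] - f(x) = -4 != 0.

Invalid: d/dx[G] - f = -4, which is not 0.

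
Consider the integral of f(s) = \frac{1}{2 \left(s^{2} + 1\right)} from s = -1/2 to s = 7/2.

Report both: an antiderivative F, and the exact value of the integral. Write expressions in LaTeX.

Antiderivative: F(s) = \frac{\operatorname{atan}{\left(s \right)}}{2}; value = \frac{\operatorname{atan}{\left(\frac{1}{2} \right)}}{2} + \frac{\operatorname{atan}{\left(\frac{7}{2} \right)}}{2}

A candidate is checked by its d/ds: the result must match f(s).
F(s) = \frac{\operatorname{atan}{\left(s \right)}}{2} is an antiderivative of f.
Check: d/ds[\frac{\operatorname{atan}{\left(s \right)}}{2}] = \frac{1}{2 s^{2} + 2}, which equals f(s).
F(7/2) = \frac{\operatorname{atan}{\left(\frac{7}{2} \right)}}{2}; F(-1/2) = - \frac{\operatorname{atan}{\left(\frac{1}{2} \right)}}{2}.
Integral = F(7/2) - F(-1/2) = \frac{\operatorname{atan}{\left(\frac{1}{2} \right)}}{2} + \frac{\operatorname{atan}{\left(\frac{7}{2} \right)}}{2}.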